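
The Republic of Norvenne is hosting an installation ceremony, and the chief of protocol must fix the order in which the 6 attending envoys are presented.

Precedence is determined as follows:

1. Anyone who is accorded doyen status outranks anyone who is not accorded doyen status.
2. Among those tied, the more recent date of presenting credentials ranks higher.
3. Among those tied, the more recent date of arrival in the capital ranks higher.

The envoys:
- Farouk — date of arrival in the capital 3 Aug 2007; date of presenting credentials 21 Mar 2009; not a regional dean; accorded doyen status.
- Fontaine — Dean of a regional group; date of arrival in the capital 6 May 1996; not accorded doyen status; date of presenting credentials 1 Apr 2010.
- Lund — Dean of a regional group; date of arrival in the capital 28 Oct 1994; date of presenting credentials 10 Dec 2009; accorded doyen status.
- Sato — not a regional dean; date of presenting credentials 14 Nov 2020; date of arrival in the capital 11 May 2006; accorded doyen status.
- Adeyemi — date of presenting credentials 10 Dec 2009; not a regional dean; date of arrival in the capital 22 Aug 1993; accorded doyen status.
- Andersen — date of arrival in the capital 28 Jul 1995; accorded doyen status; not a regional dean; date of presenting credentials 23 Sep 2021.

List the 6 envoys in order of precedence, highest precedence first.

By the first rule: Andersen, Sato, Lund, Adeyemi and Farouk (each accorded doyen status); then Fontaine (not accorded doyen status).
Among Andersen, Sato, Lund, Adeyemi and Farouk, by date of presenting credentials (later first): Andersen (23 Sep 2021) before Sato (14 Nov 2020) before Lund and Adeyemi (10 Dec 2009) before Farouk (21 Mar 2009).
Among Lund and Adeyemi, by date of arrival in the capital (later first): Lund (28 Oct 1994) before Adeyemi (22 Aug 1993).
Full order: Andersen, Sato, Lund, Adeyemi, Farouk, Fontaine.

Andersen, Sato, Lund, Adeyemi, Farouk, Fontaine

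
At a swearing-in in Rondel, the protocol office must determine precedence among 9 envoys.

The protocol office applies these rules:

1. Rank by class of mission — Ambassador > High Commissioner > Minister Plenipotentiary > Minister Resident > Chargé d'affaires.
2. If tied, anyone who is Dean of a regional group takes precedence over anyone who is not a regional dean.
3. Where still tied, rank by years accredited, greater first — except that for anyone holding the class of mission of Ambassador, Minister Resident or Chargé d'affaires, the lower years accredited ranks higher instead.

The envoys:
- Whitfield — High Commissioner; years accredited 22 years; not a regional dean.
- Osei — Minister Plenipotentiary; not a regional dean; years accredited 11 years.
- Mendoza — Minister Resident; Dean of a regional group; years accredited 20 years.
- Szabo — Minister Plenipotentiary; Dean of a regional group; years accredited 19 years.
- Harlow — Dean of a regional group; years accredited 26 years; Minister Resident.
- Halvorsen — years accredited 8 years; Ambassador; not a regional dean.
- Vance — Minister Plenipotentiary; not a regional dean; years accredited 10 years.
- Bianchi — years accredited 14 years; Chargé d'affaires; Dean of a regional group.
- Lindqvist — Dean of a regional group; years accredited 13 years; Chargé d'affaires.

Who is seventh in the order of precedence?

Harlow

By class of mission: Halvorsen (Ambassador); then Whitfield (High Commissioner); then Szabo, Osei and Vance (Minister Plenipotentiary); then Mendoza and Harlow (Minister Resident); then Lindqvist and Bianchi (Chargé d'affaires).
Among Szabo, Osei and Vance, Dean of a regional group before not a regional dean: Szabo (Dean of a regional group) before Osei and Vance (not a regional dean).
Among Osei and Vance, by years accredited (higher first): Osei (11 years) before Vance (10 years).
Mendoza and Harlow are each Dean of a regional group, so the next rule applies.
Among Mendoza and Harlow, by years accredited (lower first) (reversed rule for this group): Mendoza (20 years) before Harlow (26 years).
Lindqvist and Bianchi are each Dean of a regional group, so the next rule applies.
Among Lindqvist and Bianchi, by years accredited (lower first) (reversed rule for this group): Lindqvist (13 years) before Bianchi (14 years).
Order: Halvorsen, Whitfield, Szabo, Osei, Vance, Mendoza, Harlow, Lindqvist, Bianchi.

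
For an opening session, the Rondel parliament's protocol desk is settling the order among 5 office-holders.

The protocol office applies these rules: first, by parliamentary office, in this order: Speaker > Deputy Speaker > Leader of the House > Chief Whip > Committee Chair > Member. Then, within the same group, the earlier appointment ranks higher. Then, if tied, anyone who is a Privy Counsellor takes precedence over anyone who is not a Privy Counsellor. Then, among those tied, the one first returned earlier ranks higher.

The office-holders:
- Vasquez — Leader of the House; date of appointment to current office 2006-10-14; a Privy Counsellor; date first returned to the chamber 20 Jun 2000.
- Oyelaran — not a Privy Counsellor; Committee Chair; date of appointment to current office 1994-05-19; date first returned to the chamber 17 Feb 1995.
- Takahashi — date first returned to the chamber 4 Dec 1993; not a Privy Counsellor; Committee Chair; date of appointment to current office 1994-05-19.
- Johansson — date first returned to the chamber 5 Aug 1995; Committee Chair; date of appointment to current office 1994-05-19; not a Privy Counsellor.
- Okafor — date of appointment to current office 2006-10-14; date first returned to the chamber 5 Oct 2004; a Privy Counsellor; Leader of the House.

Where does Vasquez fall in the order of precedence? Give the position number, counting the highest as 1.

By parliamentary office: Vasquez and Okafor (Leader of the House); then Takahashi, Oyelaran and Johansson (Committee Chair).
Vasquez and Okafor both have date of appointment to current office 2006-10-14, so the next rule applies.
Vasquez and Okafor are each a Privy Counsellor, so the next rule applies.
Among Vasquez and Okafor, by date first returned to the chamber (earlier first): Vasquez (20 Jun 2000) before Okafor (5 Oct 2004).
Takahashi, Oyelaran and Johansson all have date of appointment to current office 1994-05-19, so the next rule applies.
Takahashi, Oyelaran and Johansson are each not a Privy Counsellor, so the next rule applies.
Among Takahashi, Oyelaran and Johansson, by date first returned to the chamber (earlier first): Takahashi (4 Dec 1993) before Oyelaran (17 Feb 1995) before Johansson (5 Aug 1995).
Order: Vasquez, Okafor, Takahashi, Oyelaran, Johansson. So position 1.

1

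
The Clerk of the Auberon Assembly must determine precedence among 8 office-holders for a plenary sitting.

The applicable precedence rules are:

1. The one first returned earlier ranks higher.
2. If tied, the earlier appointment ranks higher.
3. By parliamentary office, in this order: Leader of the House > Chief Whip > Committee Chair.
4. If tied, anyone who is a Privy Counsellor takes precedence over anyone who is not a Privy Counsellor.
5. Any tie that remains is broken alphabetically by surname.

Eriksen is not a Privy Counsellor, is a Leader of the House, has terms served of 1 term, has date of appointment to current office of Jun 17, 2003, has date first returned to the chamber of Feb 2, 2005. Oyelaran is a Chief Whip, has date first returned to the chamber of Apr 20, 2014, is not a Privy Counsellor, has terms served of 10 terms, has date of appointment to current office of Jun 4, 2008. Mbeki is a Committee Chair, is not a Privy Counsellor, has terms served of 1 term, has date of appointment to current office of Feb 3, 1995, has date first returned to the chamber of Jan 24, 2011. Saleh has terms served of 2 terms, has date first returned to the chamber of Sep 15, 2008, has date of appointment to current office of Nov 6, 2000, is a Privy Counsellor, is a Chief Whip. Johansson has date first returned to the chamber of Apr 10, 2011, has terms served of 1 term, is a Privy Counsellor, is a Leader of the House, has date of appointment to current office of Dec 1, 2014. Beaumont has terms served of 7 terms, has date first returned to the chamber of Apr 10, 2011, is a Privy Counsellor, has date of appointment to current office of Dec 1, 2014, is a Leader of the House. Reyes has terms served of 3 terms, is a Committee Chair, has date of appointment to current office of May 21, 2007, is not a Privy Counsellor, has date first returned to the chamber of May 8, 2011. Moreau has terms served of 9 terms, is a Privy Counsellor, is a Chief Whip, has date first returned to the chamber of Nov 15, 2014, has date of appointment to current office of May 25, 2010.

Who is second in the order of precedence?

By date first returned to the chamber (earlier first): Eriksen (Feb 2, 2005); then Saleh (Sep 15, 2008); then Mbeki (Jan 24, 2011); then Beaumont and Johansson (both Apr 10, 2011); then Reyes (May 8, 2011); then Oyelaran (Apr 20, 2014); then Moreau (Nov 15, 2014).
Beaumont and Johansson both have date of appointment to current office Dec 1, 2014, so the next rule applies.
Beaumont and Johansson are each Leader of the House, so the next rule applies.
Beaumont and Johansson are each a Privy Counsellor, so the next rule applies.
Among Beaumont and Johansson, alphabetically by surname: Beaumont before Johansson.
Order: Eriksen, Saleh, Mbeki, Beaumont, Johansson, Reyes, Oyelaran, Moreau.

Saleh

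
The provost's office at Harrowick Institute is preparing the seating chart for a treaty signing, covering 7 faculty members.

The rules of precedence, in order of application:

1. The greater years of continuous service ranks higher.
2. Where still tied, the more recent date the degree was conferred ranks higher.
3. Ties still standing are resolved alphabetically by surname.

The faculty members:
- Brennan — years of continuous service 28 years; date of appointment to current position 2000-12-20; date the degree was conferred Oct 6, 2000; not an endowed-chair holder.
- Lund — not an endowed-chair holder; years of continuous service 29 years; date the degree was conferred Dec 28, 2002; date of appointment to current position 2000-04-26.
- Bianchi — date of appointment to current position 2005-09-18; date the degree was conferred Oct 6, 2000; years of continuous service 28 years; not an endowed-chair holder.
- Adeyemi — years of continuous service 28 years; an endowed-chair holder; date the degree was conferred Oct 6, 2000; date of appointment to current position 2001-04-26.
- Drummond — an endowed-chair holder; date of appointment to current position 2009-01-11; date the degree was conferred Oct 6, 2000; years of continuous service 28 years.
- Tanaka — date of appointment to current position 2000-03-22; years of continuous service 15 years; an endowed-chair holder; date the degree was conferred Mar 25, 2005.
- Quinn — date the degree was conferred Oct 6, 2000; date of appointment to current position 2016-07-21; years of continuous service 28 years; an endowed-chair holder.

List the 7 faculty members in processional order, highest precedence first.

Lund, Adeyemi, Bianchi, Brennan, Drummond, Quinn, Tanaka

By years of continuous service (higher first): Lund (29 years); then Adeyemi, Bianchi, Brennan, Drummond and Quinn (each 28 years); then Tanaka (15 years).
Adeyemi, Bianchi, Brennan, Drummond and Quinn all have date the degree was conferred Oct 6, 2000, so the next rule applies.
Among Adeyemi, Bianchi, Brennan, Drummond and Quinn, alphabetically by surname: Adeyemi before Bianchi before Brennan before Drummond before Quinn.
Full order: Lund, Adeyemi, Bianchi, Brennan, Drummond, Quinn, Tanaka.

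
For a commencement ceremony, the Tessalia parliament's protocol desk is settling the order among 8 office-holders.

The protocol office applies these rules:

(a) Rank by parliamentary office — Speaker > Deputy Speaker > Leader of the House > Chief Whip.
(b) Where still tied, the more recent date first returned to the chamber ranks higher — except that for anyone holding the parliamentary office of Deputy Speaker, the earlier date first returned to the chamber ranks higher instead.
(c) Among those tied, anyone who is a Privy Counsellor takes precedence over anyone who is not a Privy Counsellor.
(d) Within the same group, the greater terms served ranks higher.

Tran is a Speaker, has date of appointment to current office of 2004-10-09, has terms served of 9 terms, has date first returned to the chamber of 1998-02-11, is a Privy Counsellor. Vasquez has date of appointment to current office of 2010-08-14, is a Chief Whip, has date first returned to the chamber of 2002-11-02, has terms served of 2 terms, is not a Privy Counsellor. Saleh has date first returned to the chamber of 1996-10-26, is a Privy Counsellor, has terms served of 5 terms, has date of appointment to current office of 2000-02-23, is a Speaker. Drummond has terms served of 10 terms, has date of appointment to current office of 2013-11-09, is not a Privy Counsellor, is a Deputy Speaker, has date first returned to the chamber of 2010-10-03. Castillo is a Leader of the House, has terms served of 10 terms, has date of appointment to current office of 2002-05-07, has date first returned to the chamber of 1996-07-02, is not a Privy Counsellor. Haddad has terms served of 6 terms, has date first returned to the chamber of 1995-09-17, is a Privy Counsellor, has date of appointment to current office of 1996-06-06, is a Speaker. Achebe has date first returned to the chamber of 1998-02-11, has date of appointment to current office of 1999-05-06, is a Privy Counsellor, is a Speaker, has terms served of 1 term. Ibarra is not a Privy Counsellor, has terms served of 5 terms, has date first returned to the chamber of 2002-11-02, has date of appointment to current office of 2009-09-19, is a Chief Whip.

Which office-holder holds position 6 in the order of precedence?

By parliamentary office: Tran, Achebe, Saleh and Haddad (Speaker); then Drummond (Deputy Speaker); then Castillo (Leader of the House); then Ibarra and Vasquez (Chief Whip).
Among Tran, Achebe, Saleh and Haddad, by date first returned to the chamber (later first): Tran and Achebe (1998-02-11) before Saleh (1996-10-26) before Haddad (1995-09-17).
Tran and Achebe are each a Privy Counsellor, so the next rule applies.
Among Tran and Achebe, by terms served (higher first): Tran (9 terms) before Achebe (1 term).
Ibarra and Vasquez both have date first returned to the chamber 2002-11-02, so the next rule applies.
Ibarra and Vasquez are each not a Privy Counsellor, so the next rule applies.
Among Ibarra and Vasquez, by terms served (higher first): Ibarra (5 terms) before Vasquez (2 terms).
Order: Tran, Achebe, Saleh, Haddad, Drummond, Castillo, Ibarra, Vasquez.

Castillo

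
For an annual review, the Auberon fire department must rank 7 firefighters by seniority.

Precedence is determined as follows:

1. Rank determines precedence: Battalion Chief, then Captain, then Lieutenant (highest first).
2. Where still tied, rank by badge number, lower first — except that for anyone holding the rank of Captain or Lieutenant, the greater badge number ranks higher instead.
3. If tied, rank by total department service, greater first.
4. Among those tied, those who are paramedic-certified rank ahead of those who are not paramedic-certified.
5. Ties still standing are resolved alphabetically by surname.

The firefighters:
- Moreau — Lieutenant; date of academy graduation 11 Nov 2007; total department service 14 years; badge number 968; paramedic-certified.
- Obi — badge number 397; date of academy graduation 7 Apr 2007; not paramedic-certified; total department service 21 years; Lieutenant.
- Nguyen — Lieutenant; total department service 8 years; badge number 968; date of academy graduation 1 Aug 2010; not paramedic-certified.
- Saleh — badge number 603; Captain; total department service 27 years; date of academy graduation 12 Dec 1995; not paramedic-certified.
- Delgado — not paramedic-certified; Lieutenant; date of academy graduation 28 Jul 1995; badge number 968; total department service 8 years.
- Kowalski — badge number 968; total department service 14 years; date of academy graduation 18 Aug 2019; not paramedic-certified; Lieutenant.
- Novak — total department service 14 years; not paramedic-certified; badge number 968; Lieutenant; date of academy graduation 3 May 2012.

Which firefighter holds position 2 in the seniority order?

By rank: Saleh (Captain); then Moreau, Kowalski, Novak, Delgado, Nguyen and Obi (Lieutenant).
Among Moreau, Kowalski, Novak, Delgado, Nguyen and Obi, by badge number (higher first) (reversed rule for this group): Moreau, Kowalski, Novak, Delgado and Nguyen (968) before Obi (397).
Among Moreau, Kowalski, Novak, Delgado and Nguyen, by total department service (higher first): Moreau, Kowalski and Novak (14 years) before Delgado and Nguyen (8 years).
Among Moreau, Kowalski and Novak, paramedic-certified before not paramedic-certified: Moreau (paramedic-certified) before Kowalski and Novak (not paramedic-certified).
Among Kowalski and Novak, alphabetically by surname: Kowalski before Novak.
Delgado and Nguyen are each not paramedic-certified, so the next rule applies.
Among Delgado and Nguyen, alphabetically by surname: Delgado before Nguyen.
Order: Saleh, Moreau, Kowalski, Novak, Delgado, Nguyen, Obi.

Moreau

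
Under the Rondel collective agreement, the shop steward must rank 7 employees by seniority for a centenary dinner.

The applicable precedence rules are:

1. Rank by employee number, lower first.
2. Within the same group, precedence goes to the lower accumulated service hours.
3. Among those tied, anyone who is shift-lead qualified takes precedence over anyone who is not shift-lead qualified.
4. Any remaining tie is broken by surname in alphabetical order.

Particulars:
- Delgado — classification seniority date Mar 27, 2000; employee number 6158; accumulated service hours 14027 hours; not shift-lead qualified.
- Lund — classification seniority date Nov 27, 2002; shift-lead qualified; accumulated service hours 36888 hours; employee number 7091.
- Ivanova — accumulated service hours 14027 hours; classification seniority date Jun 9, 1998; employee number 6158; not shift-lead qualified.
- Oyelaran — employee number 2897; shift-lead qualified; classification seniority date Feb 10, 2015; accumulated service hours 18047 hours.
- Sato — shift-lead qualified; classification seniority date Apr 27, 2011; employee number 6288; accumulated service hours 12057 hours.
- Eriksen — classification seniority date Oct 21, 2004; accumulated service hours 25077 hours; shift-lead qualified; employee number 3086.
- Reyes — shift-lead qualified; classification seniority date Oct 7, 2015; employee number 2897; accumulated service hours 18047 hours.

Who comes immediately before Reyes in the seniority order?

Oyelaran

By employee number (lower first): Oyelaran and Reyes (both 2897); then Eriksen (3086); then Delgado and Ivanova (both 6158); then Sato (6288); then Lund (7091).
Oyelaran and Reyes both have accumulated service hours 18047 hours, so the next rule applies.
Oyelaran and Reyes are each shift-lead qualified, so the next rule applies.
Among Oyelaran and Reyes, alphabetically by surname: Oyelaran before Reyes.
Delgado and Ivanova both have accumulated service hours 14027 hours, so the next rule applies.
Delgado and Ivanova are each not shift-lead qualified, so the next rule applies.
Among Delgado and Ivanova, alphabetically by surname: Delgado before Ivanova.
Order: Oyelaran, Reyes, Eriksen, Delgado, Ivanova, Sato, Lund.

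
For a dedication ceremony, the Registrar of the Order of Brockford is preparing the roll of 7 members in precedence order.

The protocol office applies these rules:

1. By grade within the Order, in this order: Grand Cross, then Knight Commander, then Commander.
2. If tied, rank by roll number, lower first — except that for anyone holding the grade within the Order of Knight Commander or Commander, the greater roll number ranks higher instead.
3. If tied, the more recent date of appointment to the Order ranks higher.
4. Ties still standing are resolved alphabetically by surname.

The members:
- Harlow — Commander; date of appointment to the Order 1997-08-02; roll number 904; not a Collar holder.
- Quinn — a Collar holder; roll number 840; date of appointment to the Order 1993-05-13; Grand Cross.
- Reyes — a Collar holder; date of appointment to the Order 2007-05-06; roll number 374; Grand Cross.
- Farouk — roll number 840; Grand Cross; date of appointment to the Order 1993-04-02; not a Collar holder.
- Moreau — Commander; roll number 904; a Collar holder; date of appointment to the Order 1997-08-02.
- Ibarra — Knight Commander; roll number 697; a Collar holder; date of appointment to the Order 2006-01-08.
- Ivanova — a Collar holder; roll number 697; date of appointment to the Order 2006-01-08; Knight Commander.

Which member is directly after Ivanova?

Harlow

By grade within the Order: Reyes, Quinn and Farouk (Grand Cross); then Ibarra and Ivanova (Knight Commander); then Harlow and Moreau (Commander).
Among Reyes, Quinn and Farouk, by roll number (lower first): Reyes (374) before Quinn and Farouk (840).
Among Quinn and Farouk, by date of appointment to the Order (later first): Quinn (1993-05-13) before Farouk (1993-04-02).
Ibarra and Ivanova both have roll number 697, so the next rule applies.
Ibarra and Ivanova both have date of appointment to the Order 2006-01-08, so the next rule applies.
Among Ibarra and Ivanova, alphabetically by surname: Ibarra before Ivanova.
Harlow and Moreau both have roll number 904, so the next rule applies.
Harlow and Moreau both have date of appointment to the Order 1997-08-02, so the next rule applies.
Among Harlow and Moreau, alphabetically by surname: Harlow before Moreau.
Order: Reyes, Quinn, Farouk, Ibarra, Ivanova, Harlow, Moreau.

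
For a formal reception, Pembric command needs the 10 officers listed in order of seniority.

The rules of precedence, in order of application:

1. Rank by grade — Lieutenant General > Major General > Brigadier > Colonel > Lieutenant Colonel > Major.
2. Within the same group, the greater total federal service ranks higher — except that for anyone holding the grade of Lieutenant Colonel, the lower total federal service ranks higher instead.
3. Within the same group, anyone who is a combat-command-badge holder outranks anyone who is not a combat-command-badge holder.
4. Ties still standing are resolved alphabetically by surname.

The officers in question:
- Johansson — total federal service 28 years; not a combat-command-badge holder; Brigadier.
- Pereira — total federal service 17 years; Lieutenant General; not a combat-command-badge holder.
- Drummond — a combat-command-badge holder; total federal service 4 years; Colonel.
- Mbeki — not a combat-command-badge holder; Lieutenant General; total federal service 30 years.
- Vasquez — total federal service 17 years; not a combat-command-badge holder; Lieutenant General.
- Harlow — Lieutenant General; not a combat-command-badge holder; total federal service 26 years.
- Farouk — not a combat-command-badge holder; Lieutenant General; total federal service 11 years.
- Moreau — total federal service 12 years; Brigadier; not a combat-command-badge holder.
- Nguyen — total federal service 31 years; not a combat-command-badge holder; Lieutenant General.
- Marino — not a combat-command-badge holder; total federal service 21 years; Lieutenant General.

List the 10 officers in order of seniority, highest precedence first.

Nguyen, Mbeki, Harlow, Marino, Pereira, Vasquez, Farouk, Johansson, Moreau, Drummond

By grade: Nguyen, Mbeki, Harlow, Marino, Pereira, Vasquez and Farouk (Lieutenant General); then Johansson and Moreau (Brigadier); then Drummond (Colonel).
Among Nguyen, Mbeki, Harlow, Marino, Pereira, Vasquez and Farouk, by total federal service (higher first): Nguyen (31 years) before Mbeki (30 years) before Harlow (26 years) before Marino (21 years) before Pereira and Vasquez (17 years) before Farouk (11 years).
Pereira and Vasquez are each not a combat-command-badge holder, so the next rule applies.
Among Pereira and Vasquez, alphabetically by surname: Pereira before Vasquez.
Among Johansson and Moreau, by total federal service (higher first): Johansson (28 years) before Moreau (12 years).
Full order: Nguyen, Mbeki, Harlow, Marino, Pereira, Vasquez, Farouk, Johansson, Moreau, Drummond.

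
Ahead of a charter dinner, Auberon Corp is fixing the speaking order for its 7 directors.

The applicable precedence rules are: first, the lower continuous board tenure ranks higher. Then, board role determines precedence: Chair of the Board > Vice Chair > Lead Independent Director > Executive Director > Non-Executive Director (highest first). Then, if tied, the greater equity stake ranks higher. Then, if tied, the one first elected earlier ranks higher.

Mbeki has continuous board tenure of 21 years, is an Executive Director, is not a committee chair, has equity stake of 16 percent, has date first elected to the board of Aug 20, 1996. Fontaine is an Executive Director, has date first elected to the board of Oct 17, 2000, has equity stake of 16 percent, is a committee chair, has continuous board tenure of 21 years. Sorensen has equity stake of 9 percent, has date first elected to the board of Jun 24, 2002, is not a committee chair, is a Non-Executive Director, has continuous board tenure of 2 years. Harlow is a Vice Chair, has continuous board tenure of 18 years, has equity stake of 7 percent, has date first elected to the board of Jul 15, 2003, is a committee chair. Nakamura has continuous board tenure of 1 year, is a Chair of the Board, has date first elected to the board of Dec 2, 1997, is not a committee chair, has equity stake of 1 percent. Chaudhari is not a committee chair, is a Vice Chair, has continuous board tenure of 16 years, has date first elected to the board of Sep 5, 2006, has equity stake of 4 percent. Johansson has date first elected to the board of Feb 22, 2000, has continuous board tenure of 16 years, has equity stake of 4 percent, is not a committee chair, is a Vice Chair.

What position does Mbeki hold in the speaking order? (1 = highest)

6

By continuous board tenure (lower first): Nakamura (1 year); then Sorensen (2 years); then Johansson and Chaudhari (both 16 years); then Harlow (18 years); then Mbeki and Fontaine (both 21 years).
Johansson and Chaudhari are each Vice Chair, so the next rule applies.
Johansson and Chaudhari both have equity stake 4 percent, so the next rule applies.
Among Johansson and Chaudhari, by date first elected to the board (earlier first): Johansson (Feb 22, 2000) before Chaudhari (Sep 5, 2006).
Mbeki and Fontaine are each Executive Director, so the next rule applies.
Mbeki and Fontaine both have equity stake 16 percent, so the next rule applies.
Among Mbeki and Fontaine, by date first elected to the board (earlier first): Mbeki (Aug 20, 1996) before Fontaine (Oct 17, 2000).
Order: Nakamura, Sorensen, Johansson, Chaudhari, Harlow, Mbeki, Fontaine. So position 6.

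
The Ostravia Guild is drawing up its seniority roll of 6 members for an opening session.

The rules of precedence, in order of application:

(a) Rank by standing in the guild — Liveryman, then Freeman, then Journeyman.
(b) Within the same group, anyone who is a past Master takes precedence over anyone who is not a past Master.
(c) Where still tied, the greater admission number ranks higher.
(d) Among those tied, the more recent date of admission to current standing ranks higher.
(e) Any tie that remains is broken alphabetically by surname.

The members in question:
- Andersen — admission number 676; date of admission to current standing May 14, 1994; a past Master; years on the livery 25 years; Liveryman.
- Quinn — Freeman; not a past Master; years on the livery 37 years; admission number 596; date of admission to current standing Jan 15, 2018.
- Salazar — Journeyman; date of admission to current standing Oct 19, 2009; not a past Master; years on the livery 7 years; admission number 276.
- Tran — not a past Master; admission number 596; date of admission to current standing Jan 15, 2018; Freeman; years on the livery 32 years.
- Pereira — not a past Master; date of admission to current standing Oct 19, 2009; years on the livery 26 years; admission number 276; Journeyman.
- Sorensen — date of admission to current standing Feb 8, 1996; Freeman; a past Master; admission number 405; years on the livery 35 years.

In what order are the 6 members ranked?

By standing in the guild: Andersen (Liveryman); then Sorensen, Quinn and Tran (Freeman); then Pereira and Salazar (Journeyman).
Among Sorensen, Quinn and Tran, a past Master before not a past Master: Sorensen (a past Master) before Quinn and Tran (not a past Master).
Quinn and Tran both have admission number 596, so the next rule applies.
Quinn and Tran both have date of admission to current standing Jan 15, 2018, so the next rule applies.
Among Quinn and Tran, alphabetically by surname: Quinn before Tran.
Pereira and Salazar are each not a past Master, so the next rule applies.
Pereira and Salazar both have admission number 276, so the next rule applies.
Pereira and Salazar both have date of admission to current standing Oct 19, 2009, so the next rule applies.
Among Pereira and Salazar, alphabetically by surname: Pereira before Salazar.
Full order: Andersen, Sorensen, Quinn, Tran, Pereira, Salazar.

Andersen, Sorensen, Quinn, Tran, Pereira, Salazar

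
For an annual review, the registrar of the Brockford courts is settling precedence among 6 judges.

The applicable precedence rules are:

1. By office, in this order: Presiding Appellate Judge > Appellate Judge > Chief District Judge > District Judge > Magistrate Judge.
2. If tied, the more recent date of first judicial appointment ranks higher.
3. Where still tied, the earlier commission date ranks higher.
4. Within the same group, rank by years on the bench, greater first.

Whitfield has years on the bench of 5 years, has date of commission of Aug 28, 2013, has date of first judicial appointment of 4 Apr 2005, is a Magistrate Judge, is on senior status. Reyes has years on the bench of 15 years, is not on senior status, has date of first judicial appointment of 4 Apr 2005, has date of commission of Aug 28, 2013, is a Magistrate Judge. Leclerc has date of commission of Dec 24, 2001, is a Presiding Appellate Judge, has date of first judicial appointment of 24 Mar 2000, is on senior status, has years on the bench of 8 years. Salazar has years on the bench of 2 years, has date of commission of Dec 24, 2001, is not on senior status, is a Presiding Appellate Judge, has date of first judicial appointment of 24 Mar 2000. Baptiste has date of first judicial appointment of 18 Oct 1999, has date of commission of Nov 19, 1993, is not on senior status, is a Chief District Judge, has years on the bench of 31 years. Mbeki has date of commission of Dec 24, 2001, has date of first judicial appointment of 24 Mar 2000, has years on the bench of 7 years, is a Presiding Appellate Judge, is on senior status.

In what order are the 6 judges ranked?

Leclerc, Mbeki, Salazar, Baptiste, Reyes, Whitfield

By office: Leclerc, Mbeki and Salazar (Presiding Appellate Judge); then Baptiste (Chief District Judge); then Reyes and Whitfield (Magistrate Judge).
Leclerc, Mbeki and Salazar all have date of first judicial appointment 24 Mar 2000, so the next rule applies.
Leclerc, Mbeki and Salazar all have date of commission Dec 24, 2001, so the next rule applies.
Among Leclerc, Mbeki and Salazar, by years on the bench (higher first): Leclerc (8 years) before Mbeki (7 years) before Salazar (2 years).
Reyes and Whitfield both have date of first judicial appointment 4 Apr 2005, so the next rule applies.
Reyes and Whitfield both have date of commission Aug 28, 2013, so the next rule applies.
Among Reyes and Whitfield, by years on the bench (higher first): Reyes (15 years) before Whitfield (5 years).
Full order: Leclerc, Mbeki, Salazar, Baptiste, Reyes, Whitfield.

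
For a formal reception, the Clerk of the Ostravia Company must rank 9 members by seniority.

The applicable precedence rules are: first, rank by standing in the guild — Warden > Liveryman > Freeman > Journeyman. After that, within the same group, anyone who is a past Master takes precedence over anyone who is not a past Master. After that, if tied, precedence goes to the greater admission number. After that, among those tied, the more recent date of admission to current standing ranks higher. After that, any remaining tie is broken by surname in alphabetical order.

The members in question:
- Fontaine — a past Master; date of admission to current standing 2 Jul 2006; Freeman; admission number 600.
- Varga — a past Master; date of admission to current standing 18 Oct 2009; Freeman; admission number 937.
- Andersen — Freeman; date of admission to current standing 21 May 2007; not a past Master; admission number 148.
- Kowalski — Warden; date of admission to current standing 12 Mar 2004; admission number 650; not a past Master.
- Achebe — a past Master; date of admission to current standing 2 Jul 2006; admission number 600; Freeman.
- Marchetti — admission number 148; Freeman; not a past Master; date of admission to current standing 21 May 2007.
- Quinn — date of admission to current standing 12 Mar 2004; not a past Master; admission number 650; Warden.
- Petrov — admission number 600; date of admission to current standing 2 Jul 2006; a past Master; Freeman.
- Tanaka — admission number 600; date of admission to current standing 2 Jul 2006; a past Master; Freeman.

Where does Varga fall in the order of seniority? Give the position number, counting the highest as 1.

3

By standing in the guild: Kowalski and Quinn (Warden); then Varga, Achebe, Fontaine, Petrov, Tanaka, Andersen and Marchetti (Freeman).
Kowalski and Quinn are each not a past Master, so the next rule applies.
Kowalski and Quinn both have admission number 650, so the next rule applies.
Kowalski and Quinn both have date of admission to current standing 12 Mar 2004, so the next rule applies.
Among Kowalski and Quinn, alphabetically by surname: Kowalski before Quinn.
Among Varga, Achebe, Fontaine, Petrov, Tanaka, Andersen and Marchetti, a past Master before not a past Master: Varga, Achebe, Fontaine, Petrov and Tanaka (a past Master) before Andersen and Marchetti (not a past Master).
Among Varga, Achebe, Fontaine, Petrov and Tanaka, by admission number (higher first): Varga (937) before Achebe, Fontaine, Petrov and Tanaka (600).
Achebe, Fontaine, Petrov and Tanaka all have date of admission to current standing 2 Jul 2006, so the next rule applies.
Among Achebe, Fontaine, Petrov and Tanaka, alphabetically by surname: Achebe before Fontaine before Petrov before Tanaka.
Andersen and Marchetti both have admission number 148, so the next rule applies.
Andersen and Marchetti both have date of admission to current standing 21 May 2007, so the next rule applies.
Among Andersen and Marchetti, alphabetically by surname: Andersen before Marchetti.
Order: Kowalski, Quinn, Varga, Achebe, Fontaine, Petrov, Tanaka, Andersen, Marchetti. So position 3.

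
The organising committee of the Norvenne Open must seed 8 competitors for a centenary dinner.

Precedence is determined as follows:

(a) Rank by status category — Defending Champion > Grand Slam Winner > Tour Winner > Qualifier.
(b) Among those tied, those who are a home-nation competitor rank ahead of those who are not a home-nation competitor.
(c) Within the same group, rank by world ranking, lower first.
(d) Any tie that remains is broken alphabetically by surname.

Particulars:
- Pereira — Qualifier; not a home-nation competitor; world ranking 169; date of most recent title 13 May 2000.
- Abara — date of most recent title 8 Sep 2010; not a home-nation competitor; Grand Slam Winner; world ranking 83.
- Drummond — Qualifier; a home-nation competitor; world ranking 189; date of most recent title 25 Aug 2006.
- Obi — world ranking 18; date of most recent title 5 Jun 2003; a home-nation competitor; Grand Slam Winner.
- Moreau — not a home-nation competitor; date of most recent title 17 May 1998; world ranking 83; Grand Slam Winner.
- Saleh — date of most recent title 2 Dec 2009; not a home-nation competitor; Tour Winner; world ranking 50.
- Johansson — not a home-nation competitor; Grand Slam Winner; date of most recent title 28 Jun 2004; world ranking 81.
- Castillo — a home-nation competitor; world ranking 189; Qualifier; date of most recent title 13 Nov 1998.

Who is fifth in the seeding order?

By status category: Obi, Johansson, Abara and Moreau (Grand Slam Winner); then Saleh (Tour Winner); then Castillo, Drummond and Pereira (Qualifier).
Among Obi, Johansson, Abara and Moreau, a home-nation competitor before not a home-nation competitor: Obi (a home-nation competitor) before Johansson, Abara and Moreau (not a home-nation competitor).
Among Johansson, Abara and Moreau, by world ranking (lower first): Johansson (81) before Abara and Moreau (83).
Among Abara and Moreau, alphabetically by surname: Abara before Moreau.
Among Castillo, Drummond and Pereira, a home-nation competitor before not a home-nation competitor: Castillo and Drummond (a home-nation competitor) before Pereira (not a home-nation competitor).
Castillo and Drummond both have world ranking 189, so the next rule applies.
Among Castillo and Drummond, alphabetically by surname: Castillo before Drummond.
Order: Obi, Johansson, Abara, Moreau, Saleh, Castillo, Drummond, Pereira.

Saleh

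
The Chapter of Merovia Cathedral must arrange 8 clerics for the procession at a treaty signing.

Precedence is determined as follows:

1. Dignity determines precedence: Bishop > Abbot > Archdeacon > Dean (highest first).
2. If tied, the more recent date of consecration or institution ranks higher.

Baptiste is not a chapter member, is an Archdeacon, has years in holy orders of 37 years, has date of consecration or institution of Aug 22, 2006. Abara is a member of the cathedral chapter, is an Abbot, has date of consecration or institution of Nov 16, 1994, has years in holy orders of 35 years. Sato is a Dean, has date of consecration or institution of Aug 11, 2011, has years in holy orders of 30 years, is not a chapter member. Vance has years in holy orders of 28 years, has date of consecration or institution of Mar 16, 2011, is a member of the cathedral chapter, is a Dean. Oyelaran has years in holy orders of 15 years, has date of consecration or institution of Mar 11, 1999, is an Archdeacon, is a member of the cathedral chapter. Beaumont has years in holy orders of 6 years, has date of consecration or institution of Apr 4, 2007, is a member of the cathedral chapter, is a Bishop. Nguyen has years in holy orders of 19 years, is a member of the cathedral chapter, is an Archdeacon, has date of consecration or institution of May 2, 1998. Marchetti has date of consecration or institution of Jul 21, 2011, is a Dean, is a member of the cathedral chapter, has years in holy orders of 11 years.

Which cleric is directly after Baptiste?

Oyelaran

By dignity: Beaumont (Bishop); then Abara (Abbot); then Baptiste, Oyelaran and Nguyen (Archdeacon); then Sato, Marchetti and Vance (Dean).
Among Baptiste, Oyelaran and Nguyen, by date of consecration or institution (later first): Baptiste (Aug 22, 2006) before Oyelaran (Mar 11, 1999) before Nguyen (May 2, 1998).
Among Sato, Marchetti and Vance, by date of consecration or institution (later first): Sato (Aug 11, 2011) before Marchetti (Jul 21, 2011) before Vance (Mar 16, 2011).
Order: Beaumont, Abara, Baptiste, Oyelaran, Nguyen, Sato, Marchetti, Vance.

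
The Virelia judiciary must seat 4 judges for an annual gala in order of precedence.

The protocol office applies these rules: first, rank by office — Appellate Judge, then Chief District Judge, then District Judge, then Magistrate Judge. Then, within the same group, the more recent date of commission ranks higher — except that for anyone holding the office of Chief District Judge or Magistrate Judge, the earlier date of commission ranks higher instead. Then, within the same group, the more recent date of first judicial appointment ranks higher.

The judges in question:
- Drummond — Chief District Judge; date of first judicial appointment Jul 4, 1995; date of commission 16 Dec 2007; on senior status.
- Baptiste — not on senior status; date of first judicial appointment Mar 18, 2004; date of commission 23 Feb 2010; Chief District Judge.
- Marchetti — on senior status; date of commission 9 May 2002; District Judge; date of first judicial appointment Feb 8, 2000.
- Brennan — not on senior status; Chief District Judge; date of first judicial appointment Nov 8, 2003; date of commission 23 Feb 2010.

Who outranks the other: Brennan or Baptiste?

By office: Drummond, Baptiste and Brennan (Chief District Judge); then Marchetti (District Judge).
Among Drummond, Baptiste and Brennan, by date of commission (earlier first) (reversed rule for this group): Drummond (16 Dec 2007) before Baptiste and Brennan (23 Feb 2010).
Among Baptiste and Brennan, by date of first judicial appointment (later first): Baptiste (Mar 18, 2004) before Brennan (Nov 8, 2003).
So Baptiste takes precedence.

Baptiste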